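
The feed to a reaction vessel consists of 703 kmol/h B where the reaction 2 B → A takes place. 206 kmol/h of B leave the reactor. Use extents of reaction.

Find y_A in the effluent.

For B: n = n₀ − 2ξ → 206 = 703 − 2ξ, giving ξ = 248.5 kmol/h.
Outlet amounts (n = n₀ + ν ξ):
  B: 703 − 2(248.5) = 206
  A: 0 + 1(248.5) = 248.5
Total out = 454.5 kmol/h; y_A = 248.5 / 454.5 = 0.5468.

0.547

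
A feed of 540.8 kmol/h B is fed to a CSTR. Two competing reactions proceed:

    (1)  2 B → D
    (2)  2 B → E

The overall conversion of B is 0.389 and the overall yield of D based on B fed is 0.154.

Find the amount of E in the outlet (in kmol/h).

Yield of D: 1ξ₁ / 540.8 = 0.154 → ξ₁ = 83.28 kmol/h.
Conversion of B: 2ξ₁ + 2ξ₂ = 0.389 × 540.8 = 210.4 → ξ₂ = 21.9 kmol/h.
Outlet amounts (n = n₀ + Σ ν·ξ):
  B: 540.8 − 2(83.28) − 2(21.9) = 330.4
  D: 0 + 1(83.28) = 83.28
  E: 0 + 1(21.9) = 21.9

21.9 kmol/h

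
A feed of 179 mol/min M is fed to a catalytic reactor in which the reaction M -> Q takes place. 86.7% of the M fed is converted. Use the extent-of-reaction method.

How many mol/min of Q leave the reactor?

M reacted = 0.867 × 179 = 155.2 mol/min; ν_M = −1, so ξ = 155.2/1 = 155.2 mol/min.
Outlet amounts (n = n₀ + ν ξ):
  M: 179 − 1(155.2) = 23.81
  Q: 0 + 1(155.2) = 155.2

155 mol/min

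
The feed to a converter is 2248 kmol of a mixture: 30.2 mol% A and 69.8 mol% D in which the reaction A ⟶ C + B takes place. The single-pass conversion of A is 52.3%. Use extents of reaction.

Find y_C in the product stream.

0.136

A reacted = 0.523 × 678.9 = 355.1 kmol; ν_A = −1, so ξ = 355.1/1 = 355.1 kmol.
Outlet amounts (n = n₀ + ν ξ):
  A: 678.9 − 1(355.1) = 323.8
  C: 0 + 1(355.1) = 355.1
  B: 0 + 1(355.1) = 355.1
  D: 1569 (inert)
Total out = 2603 kmol; y_C = 355.1 / 2603 = 0.1364.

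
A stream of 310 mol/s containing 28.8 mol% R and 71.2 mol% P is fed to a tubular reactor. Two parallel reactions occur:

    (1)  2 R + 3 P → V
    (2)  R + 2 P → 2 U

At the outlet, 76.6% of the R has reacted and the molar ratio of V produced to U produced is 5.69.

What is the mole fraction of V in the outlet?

Conversion of R: R consumed = 0.766 × 89.28 = 68.39 mol/s = 2ξ₁ + 1ξ₂.
Selectivity: 1ξ₁ / (2ξ₂) = 5.69 → ξ₁ = 11.38 ξ₂.
Substitute: (2·11.38 + 1) ξ₂ = 68.39 → ξ₂ = 2.878 mol/s, ξ₁ = 32.76 mol/s.
Outlet amounts (n = n₀ + Σ ν·ξ):
  R: 89.28 − 2(32.76) − 1(2.878) = 20.89
  P: 220.7 − 3(32.76) − 2(2.878) = 116.7
  V: 0 + 1(32.76) = 32.76
  U: 0 + 2(2.878) = 5.757
Total out = 176.1 mol/s; y_V = 32.76 / 176.1 = 0.186.

0.186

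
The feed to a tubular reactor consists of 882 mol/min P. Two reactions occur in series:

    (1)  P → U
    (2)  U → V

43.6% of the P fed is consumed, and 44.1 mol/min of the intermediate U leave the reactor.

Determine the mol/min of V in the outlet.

340 mol/min

Conversion of P: P consumed = 1ξ₁ = 0.436 × 882 → ξ₁ = 384.6 mol/min.
U balance: n_U = 0 + 1ξ₁ − 1ξ₂ = 44.1 → ξ₂ = (1·384.6 − 44.1)/1 = 340.5 mol/min.
Outlet amounts (n = n₀ + Σ ν·ξ):
  P: 882 − 1(384.6) = 497.4
  U: 0 + 1(384.6) − 1(340.5) = 44.1
  V: 0 + 1(340.5) = 340.5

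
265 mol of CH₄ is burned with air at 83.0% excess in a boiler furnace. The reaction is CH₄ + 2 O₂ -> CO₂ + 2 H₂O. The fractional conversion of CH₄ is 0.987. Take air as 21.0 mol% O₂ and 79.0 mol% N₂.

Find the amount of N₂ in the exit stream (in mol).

Stoichiometric O₂ = 2 × 265 = 530 mol; O₂ fed = 530 × 1.830 = 969.9 mol.
N₂ fed = 969.9 × 79/21 = 3649 mol.
Fuel reacted = 0.987 × 265 → ξ = 261.6 mol.
Outlet (n = n₀ + ν ξ):
  CH₄: 265 − 1(261.6) = 3.445
  O₂: 969.9 − 2(261.6) = 446.8
  N₂: 3649 (inert)
  CO₂: 0 + 1(261.6) = 261.6
  H₂O: 0 + 2(261.6) = 523.1

3650 mol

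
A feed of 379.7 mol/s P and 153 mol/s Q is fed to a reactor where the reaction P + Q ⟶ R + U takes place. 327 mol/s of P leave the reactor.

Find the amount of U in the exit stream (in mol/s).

For P: n = n₀ − 1ξ → 327 = 379.7 − 1ξ, giving ξ = 52.7 mol/s.
Outlet amounts (n = n₀ + ν ξ):
  P: 379.7 − 1(52.7) = 327
  Q: 153 − 1(52.7) = 100.3
  R: 0 + 1(52.7) = 52.7
  U: 0 + 1(52.7) = 52.7

52.7 mol/s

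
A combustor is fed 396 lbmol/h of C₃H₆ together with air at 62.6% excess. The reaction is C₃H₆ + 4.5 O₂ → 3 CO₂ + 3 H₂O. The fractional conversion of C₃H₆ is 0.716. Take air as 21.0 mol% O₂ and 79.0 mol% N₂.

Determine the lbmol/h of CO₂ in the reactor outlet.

851 lbmol/h

Stoichiometric O₂ = 4.5 × 396 = 1782 lbmol/h; O₂ fed = 1782 × 1.626 = 2898 lbmol/h.
N₂ fed = 2898 × 79/21 = 10900 lbmol/h.
Fuel reacted = 0.716 × 396 → ξ = 283.5 lbmol/h.
Outlet (n = n₀ + ν ξ):
  C₃H₆: 396 − 1(283.5) = 112.5
  O₂: 2898 − 4.5(283.5) = 1622
  N₂: 10900 (inert)
  CO₂: 0 + 3(283.5) = 850.6
  H₂O: 0 + 3(283.5) = 850.6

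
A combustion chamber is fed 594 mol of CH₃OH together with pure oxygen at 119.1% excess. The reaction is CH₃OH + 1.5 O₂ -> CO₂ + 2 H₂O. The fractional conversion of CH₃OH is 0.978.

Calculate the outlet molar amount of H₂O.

1160 mol

Stoichiometric O₂ = 1.5 × 594 = 891 mol; O₂ fed = 891 × 2.191 = 1952 mol.
Fuel reacted = 0.978 × 594 → ξ = 580.9 mol.
Outlet (n = n₀ + ν ξ):
  CH₃OH: 594 − 1(580.9) = 13.07
  O₂: 1952 − 1.5(580.9) = 1081
  CO₂: 0 + 1(580.9) = 580.9
  H₂O: 0 + 2(580.9) = 1162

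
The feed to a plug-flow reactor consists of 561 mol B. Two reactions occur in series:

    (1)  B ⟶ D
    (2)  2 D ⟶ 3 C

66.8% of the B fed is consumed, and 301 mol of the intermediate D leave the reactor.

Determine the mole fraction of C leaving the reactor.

0.185

Conversion of B: B consumed = 1ξ₁ = 0.668 × 561 → ξ₁ = 374.7 mol.
D balance: n_D = 0 + 1ξ₁ − 2ξ₂ = 301 → ξ₂ = (1·374.7 − 301)/2 = 36.87 mol.
Outlet amounts (n = n₀ + Σ ν·ξ):
  B: 561 − 1(374.7) = 186.3
  D: 0 + 1(374.7) − 2(36.87) = 301
  C: 0 + 3(36.87) = 110.6
Total out = 597.9 mol; y_C = 110.6 / 597.9 = 0.185.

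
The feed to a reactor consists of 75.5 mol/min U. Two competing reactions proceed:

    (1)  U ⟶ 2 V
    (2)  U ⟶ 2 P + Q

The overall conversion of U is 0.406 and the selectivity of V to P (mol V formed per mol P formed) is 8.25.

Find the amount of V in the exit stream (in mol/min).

Conversion of U: U consumed = 0.406 × 75.5 = 30.65 mol/min = 1ξ₁ + 1ξ₂.
Selectivity: 2ξ₁ / (2ξ₂) = 8.25 → ξ₁ = 8.25 ξ₂.
Substitute: (1·8.25 + 1) ξ₂ = 30.65 → ξ₂ = 3.314 mol/min, ξ₁ = 27.34 mol/min.
Outlet amounts (n = n₀ + Σ ν·ξ):
  U: 75.5 − 1(27.34) − 1(3.314) = 44.85
  V: 0 + 2(27.34) = 54.68
  P: 0 + 2(3.314) = 6.628
  Q: 0 + 1(3.314) = 3.314

54.7 mol/min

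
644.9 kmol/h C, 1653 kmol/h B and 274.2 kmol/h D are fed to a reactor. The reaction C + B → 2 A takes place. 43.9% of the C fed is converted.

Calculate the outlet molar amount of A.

C reacted = 0.439 × 644.9 = 283.1 kmol/h; ν_C = −1, so ξ = 283.1/1 = 283.1 kmol/h.
Outlet amounts (n = n₀ + ν ξ):
  C: 644.9 − 1(283.1) = 361.8
  B: 1653 − 1(283.1) = 1370
  A: 0 + 2(283.1) = 566.2
  D: 274.2 (inert)

566 kmol/h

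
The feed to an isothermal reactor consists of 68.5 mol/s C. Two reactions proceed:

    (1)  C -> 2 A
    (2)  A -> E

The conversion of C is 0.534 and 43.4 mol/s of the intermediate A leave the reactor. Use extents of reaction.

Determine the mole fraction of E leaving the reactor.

Conversion of C: C consumed = 1ξ₁ = 0.534 × 68.5 → ξ₁ = 36.58 mol/s.
A balance: n_A = 0 + 2ξ₁ − 1ξ₂ = 43.4 → ξ₂ = (2·36.58 − 43.4)/1 = 29.76 mol/s.
Outlet amounts (n = n₀ + Σ ν·ξ):
  C: 68.5 − 1(36.58) = 31.92
  A: 0 + 2(36.58) − 1(29.76) = 43.4
  E: 0 + 1(29.76) = 29.76
Total out = 105.1 mol/s; y_E = 29.76 / 105.1 = 0.2832.

0.283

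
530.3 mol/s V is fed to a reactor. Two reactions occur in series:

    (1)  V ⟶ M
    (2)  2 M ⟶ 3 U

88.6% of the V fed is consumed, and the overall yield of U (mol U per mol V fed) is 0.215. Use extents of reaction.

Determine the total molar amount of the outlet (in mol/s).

568 mol/s

Conversion of V: V consumed = 1ξ₁ = 0.886 × 530.3 → ξ₁ = 469.8 mol/s.
Yield of U: 3ξ₂ / 530.3 = 0.215 → ξ₂ = 38 mol/s.
Outlet amounts (n = n₀ + Σ ν·ξ):
  V: 530.3 − 1(469.8) = 60.45
  M: 0 + 1(469.8) − 2(38) = 393.8
  U: 0 + 3(38) = 114
Total out = 60.45 + 393.8 + 114 = 568.3 mol/s.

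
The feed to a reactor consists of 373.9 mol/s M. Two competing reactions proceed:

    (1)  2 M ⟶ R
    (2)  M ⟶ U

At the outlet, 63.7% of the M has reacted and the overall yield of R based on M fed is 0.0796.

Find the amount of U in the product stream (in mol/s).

179 mol/s

Yield of R: 1ξ₁ / 373.9 = 0.0796 → ξ₁ = 29.76 mol/s.
Conversion of M: 2ξ₁ + 1ξ₂ = 0.637 × 373.9 = 238.2 → ξ₂ = 178.6 mol/s.
Outlet amounts (n = n₀ + Σ ν·ξ):
  M: 373.9 − 2(29.76) − 1(178.6) = 135.7
  R: 0 + 1(29.76) = 29.76
  U: 0 + 1(178.6) = 178.6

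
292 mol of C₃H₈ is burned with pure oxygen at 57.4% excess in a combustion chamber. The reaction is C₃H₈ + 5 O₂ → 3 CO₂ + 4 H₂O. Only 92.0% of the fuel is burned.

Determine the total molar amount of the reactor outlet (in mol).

2860 mol

Stoichiometric O₂ = 5 × 292 = 1460 mol; O₂ fed = 1460 × 1.574 = 2298 mol.
Fuel reacted = 0.92 × 292 → ξ = 268.6 mol.
Outlet (n = n₀ + ν ξ):
  C₃H₈: 292 − 1(268.6) = 23.36
  O₂: 2298 − 5(268.6) = 954.8
  CO₂: 0 + 3(268.6) = 805.9
  H₂O: 0 + 4(268.6) = 1075
Total out = 23.36 + 954.8 + 805.9 + 1075 = 2859 mol.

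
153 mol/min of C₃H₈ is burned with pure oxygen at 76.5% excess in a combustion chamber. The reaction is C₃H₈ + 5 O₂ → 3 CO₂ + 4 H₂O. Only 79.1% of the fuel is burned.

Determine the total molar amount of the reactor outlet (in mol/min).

1620 mol/min

Stoichiometric O₂ = 5 × 153 = 765 mol/min; O₂ fed = 765 × 1.765 = 1350 mol/min.
Fuel reacted = 0.791 × 153 → ξ = 121 mol/min.
Outlet (n = n₀ + ν ξ):
  C₃H₈: 153 − 1(121) = 31.98
  O₂: 1350 − 5(121) = 745.1
  CO₂: 0 + 3(121) = 363.1
  H₂O: 0 + 4(121) = 484.1
Total out = 31.98 + 745.1 + 363.1 + 484.1 = 1624 mol/min.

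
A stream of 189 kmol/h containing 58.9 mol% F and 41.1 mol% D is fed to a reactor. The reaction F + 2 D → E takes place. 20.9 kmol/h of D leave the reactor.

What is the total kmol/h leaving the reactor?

For D: n = n₀ − 2ξ → 20.9 = 77.68 − 2ξ, giving ξ = 28.39 kmol/h.
Outlet amounts (n = n₀ + ν ξ):
  F: 111.3 − 1(28.39) = 82.93
  D: 77.68 − 2(28.39) = 20.9
  E: 0 + 1(28.39) = 28.39
Total out = 82.93 + 20.9 + 28.39 = 132.2 kmol/h.

132 kmol/h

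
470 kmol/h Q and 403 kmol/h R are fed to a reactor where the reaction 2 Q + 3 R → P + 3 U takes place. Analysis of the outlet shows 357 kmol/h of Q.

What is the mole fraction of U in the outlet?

For Q: n = n₀ − 2ξ → 357 = 470 − 2ξ, giving ξ = 56.5 kmol/h.
Outlet amounts (n = n₀ + ν ξ):
  Q: 470 − 2(56.5) = 357
  R: 403 − 3(56.5) = 233.5
  P: 0 + 1(56.5) = 56.5
  U: 0 + 3(56.5) = 169.5
Total out = 816.5 kmol/h; y_U = 169.5 / 816.5 = 0.2076.

0.208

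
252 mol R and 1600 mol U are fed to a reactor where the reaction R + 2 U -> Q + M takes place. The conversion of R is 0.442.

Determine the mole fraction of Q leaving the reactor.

R reacted = 0.442 × 252 = 111.4 mol; ν_R = −1, so ξ = 111.4/1 = 111.4 mol.
Outlet amounts (n = n₀ + ν ξ):
  R: 252 − 1(111.4) = 140.6
  U: 1600 − 2(111.4) = 1377
  Q: 0 + 1(111.4) = 111.4
  M: 0 + 1(111.4) = 111.4
Total out = 1741 mol; y_Q = 111.4 / 1741 = 0.06399.

0.064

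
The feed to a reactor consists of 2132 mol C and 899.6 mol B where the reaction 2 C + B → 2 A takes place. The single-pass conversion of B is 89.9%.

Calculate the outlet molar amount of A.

1620 mol

B reacted = 0.899 × 899.6 = 808.7 mol; ν_B = −1, so ξ = 808.7/1 = 808.7 mol.
Outlet amounts (n = n₀ + ν ξ):
  C: 2132 − 2(808.7) = 514.5
  B: 899.6 − 1(808.7) = 90.86
  A: 0 + 2(808.7) = 1617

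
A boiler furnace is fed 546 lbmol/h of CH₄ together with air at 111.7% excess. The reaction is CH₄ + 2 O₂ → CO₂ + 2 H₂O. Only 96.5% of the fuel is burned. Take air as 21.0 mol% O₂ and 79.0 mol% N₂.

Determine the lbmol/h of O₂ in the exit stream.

1260 lbmol/h

Stoichiometric O₂ = 2 × 546 = 1092 lbmol/h; O₂ fed = 1092 × 2.117 = 2312 lbmol/h.
N₂ fed = 2312 × 79/21 = 8697 lbmol/h.
Fuel reacted = 0.965 × 546 → ξ = 526.9 lbmol/h.
Outlet (n = n₀ + ν ξ):
  CH₄: 546 − 1(526.9) = 19.11
  O₂: 2312 − 2(526.9) = 1258
  N₂: 8697 (inert)
  CO₂: 0 + 1(526.9) = 526.9
  H₂O: 0 + 2(526.9) = 1054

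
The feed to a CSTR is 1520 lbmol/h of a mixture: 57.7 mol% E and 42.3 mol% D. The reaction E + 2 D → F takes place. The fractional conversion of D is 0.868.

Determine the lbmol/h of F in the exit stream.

D reacted = 0.868 × 643 = 558.1 lbmol/h; ν_D = −2, so ξ = 558.1/2 = 279 lbmol/h.
Outlet amounts (n = n₀ + ν ξ):
  E: 877 − 1(279) = 598
  D: 643 − 2(279) = 84.87
  F: 0 + 1(279) = 279

279 lbmol/h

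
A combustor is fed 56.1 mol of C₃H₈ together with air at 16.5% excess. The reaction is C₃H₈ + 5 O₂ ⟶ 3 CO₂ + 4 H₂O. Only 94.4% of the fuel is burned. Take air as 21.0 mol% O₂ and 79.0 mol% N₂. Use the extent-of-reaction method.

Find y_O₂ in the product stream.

Stoichiometric O₂ = 5 × 56.1 = 280.5 mol; O₂ fed = 280.5 × 1.165 = 326.8 mol.
N₂ fed = 326.8 × 79/21 = 1229 mol.
Fuel reacted = 0.944 × 56.1 → ξ = 52.96 mol.
Outlet (n = n₀ + ν ξ):
  C₃H₈: 56.1 − 1(52.96) = 3.142
  O₂: 326.8 − 5(52.96) = 61.99
  N₂: 1229 (inert)
  CO₂: 0 + 3(52.96) = 158.9
  H₂O: 0 + 4(52.96) = 211.8
Total out = 1665 mol; y_O₂ = 61.99 / 1665 = 0.03723.

0.0372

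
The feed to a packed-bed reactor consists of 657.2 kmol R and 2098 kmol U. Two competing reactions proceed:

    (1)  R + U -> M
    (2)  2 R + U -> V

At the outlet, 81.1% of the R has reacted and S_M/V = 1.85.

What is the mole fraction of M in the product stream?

0.115

Conversion of R: R consumed = 0.811 × 657.2 = 533 kmol = 1ξ₁ + 2ξ₂.
Selectivity: 1ξ₁ / (1ξ₂) = 1.85 → ξ₁ = 1.85 ξ₂.
Substitute: (1·1.85 + 2) ξ₂ = 533 → ξ₂ = 138.4 kmol, ξ₁ = 256.1 kmol.
Outlet amounts (n = n₀ + Σ ν·ξ):
  R: 657.2 − 1(256.1) − 2(138.4) = 124.2
  U: 2098 − 1(256.1) − 1(138.4) = 1703
  M: 0 + 1(256.1) = 256.1
  V: 0 + 1(138.4) = 138.4
Total out = 2222 kmol; y_M = 256.1 / 2222 = 0.1153.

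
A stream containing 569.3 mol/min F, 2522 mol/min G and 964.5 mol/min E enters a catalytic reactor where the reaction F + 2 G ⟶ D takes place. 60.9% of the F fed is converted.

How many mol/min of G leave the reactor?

F reacted = 0.609 × 569.3 = 346.7 mol/min; ν_F = −1, so ξ = 346.7/1 = 346.7 mol/min.
Outlet amounts (n = n₀ + ν ξ):
  F: 569.3 − 1(346.7) = 222.6
  G: 2522 − 2(346.7) = 1829
  D: 0 + 1(346.7) = 346.7
  E: 964.5 (inert)

1830 mol/min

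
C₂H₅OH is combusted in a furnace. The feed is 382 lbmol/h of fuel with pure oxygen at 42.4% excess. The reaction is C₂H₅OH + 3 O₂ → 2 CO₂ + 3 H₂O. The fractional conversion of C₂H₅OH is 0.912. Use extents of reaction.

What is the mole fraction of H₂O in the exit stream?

0.442

Stoichiometric O₂ = 3 × 382 = 1146 lbmol/h; O₂ fed = 1146 × 1.424 = 1632 lbmol/h.
Fuel reacted = 0.912 × 382 → ξ = 348.4 lbmol/h.
Outlet (n = n₀ + ν ξ):
  C₂H₅OH: 382 − 1(348.4) = 33.62
  O₂: 1632 − 3(348.4) = 586.8
  CO₂: 0 + 2(348.4) = 696.8
  H₂O: 0 + 3(348.4) = 1045
Total out = 2362 lbmol/h; y_H₂O = 1045 / 2362 = 0.4424.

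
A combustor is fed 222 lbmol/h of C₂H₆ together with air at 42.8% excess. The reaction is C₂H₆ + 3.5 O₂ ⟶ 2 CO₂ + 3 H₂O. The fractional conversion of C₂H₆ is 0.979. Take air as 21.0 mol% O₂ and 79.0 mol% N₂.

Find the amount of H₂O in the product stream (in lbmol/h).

652 lbmol/h

Stoichiometric O₂ = 3.5 × 222 = 777 lbmol/h; O₂ fed = 777 × 1.428 = 1110 lbmol/h.
N₂ fed = 1110 × 79/21 = 4174 lbmol/h.
Fuel reacted = 0.979 × 222 → ξ = 217.3 lbmol/h.
Outlet (n = n₀ + ν ξ):
  C₂H₆: 222 − 1(217.3) = 4.662
  O₂: 1110 − 3.5(217.3) = 348.9
  N₂: 4174 (inert)
  CO₂: 0 + 2(217.3) = 434.7
  H₂O: 0 + 3(217.3) = 652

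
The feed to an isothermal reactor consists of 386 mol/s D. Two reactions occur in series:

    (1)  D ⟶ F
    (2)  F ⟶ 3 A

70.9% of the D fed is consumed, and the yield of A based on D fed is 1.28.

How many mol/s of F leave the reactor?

109 mol/s

Conversion of D: D consumed = 1ξ₁ = 0.709 × 386 → ξ₁ = 273.7 mol/s.
Yield of A: 3ξ₂ / 386 = 1.28 → ξ₂ = 164.7 mol/s.
Outlet amounts (n = n₀ + Σ ν·ξ):
  D: 386 − 1(273.7) = 112.3
  F: 0 + 1(273.7) − 1(164.7) = 109
  A: 0 + 3(164.7) = 494.1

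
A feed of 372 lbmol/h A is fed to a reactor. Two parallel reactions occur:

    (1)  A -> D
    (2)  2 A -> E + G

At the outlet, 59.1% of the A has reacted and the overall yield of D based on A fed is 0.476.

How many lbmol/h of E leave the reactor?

Yield of D: 1ξ₁ / 372 = 0.476 → ξ₁ = 177.1 lbmol/h.
Conversion of A: 1ξ₁ + 2ξ₂ = 0.591 × 372 = 219.9 → ξ₂ = 21.39 lbmol/h.
Outlet amounts (n = n₀ + Σ ν·ξ):
  A: 372 − 1(177.1) − 2(21.39) = 152.1
  D: 0 + 1(177.1) = 177.1
  E: 0 + 1(21.39) = 21.39
  G: 0 + 1(21.39) = 21.39

21.4 lbmol/h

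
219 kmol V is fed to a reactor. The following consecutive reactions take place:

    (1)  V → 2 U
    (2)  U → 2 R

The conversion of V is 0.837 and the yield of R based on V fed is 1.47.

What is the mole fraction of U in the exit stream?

0.365

Conversion of V: V consumed = 1ξ₁ = 0.837 × 219 → ξ₁ = 183.3 kmol.
Yield of R: 2ξ₂ / 219 = 1.47 → ξ₂ = 161 kmol.
Outlet amounts (n = n₀ + Σ ν·ξ):
  V: 219 − 1(183.3) = 35.7
  U: 0 + 2(183.3) − 1(161) = 205.6
  R: 0 + 2(161) = 321.9
Total out = 563.3 kmol; y_U = 205.6 / 563.3 = 0.3651.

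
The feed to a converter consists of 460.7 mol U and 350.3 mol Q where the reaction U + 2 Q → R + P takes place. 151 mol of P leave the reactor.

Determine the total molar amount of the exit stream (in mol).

For P: n = n₀ + 1ξ → 151 = 0 + 1ξ, giving ξ = 151 mol.
Outlet amounts (n = n₀ + ν ξ):
  U: 460.7 − 1(151) = 309.7
  Q: 350.3 − 2(151) = 48.3
  R: 0 + 1(151) = 151
  P: 0 + 1(151) = 151
Total out = 309.7 + 48.3 + 151 + 151 = 660 mol.

660 mol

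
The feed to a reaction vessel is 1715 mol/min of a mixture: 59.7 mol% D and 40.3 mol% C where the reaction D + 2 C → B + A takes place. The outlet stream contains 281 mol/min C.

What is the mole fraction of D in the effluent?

0.542

For C: n = n₀ − 2ξ → 281 = 691.1 − 2ξ, giving ξ = 205.1 mol/min.
Outlet amounts (n = n₀ + ν ξ):
  D: 1024 − 1(205.1) = 818.8
  C: 691.1 − 2(205.1) = 281
  B: 0 + 1(205.1) = 205.1
  A: 0 + 1(205.1) = 205.1
Total out = 1510 mol/min; y_D = 818.8 / 1510 = 0.5423.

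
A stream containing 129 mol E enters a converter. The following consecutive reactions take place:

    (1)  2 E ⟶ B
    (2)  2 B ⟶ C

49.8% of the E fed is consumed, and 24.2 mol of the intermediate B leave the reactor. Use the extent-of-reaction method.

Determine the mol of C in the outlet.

Conversion of E: E consumed = 2ξ₁ = 0.498 × 129 → ξ₁ = 32.12 mol.
B balance: n_B = 0 + 1ξ₁ − 2ξ₂ = 24.2 → ξ₂ = (1·32.12 − 24.2)/2 = 3.961 mol.
Outlet amounts (n = n₀ + Σ ν·ξ):
  E: 129 − 2(32.12) = 64.76
  B: 0 + 1(32.12) − 2(3.961) = 24.2
  C: 0 + 1(3.961) = 3.961

3.96 mol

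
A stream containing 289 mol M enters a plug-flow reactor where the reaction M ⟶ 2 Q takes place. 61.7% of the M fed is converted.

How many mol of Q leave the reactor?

M reacted = 0.617 × 289 = 178.3 mol; ν_M = −1, so ξ = 178.3/1 = 178.3 mol.
Outlet amounts (n = n₀ + ν ξ):
  M: 289 − 1(178.3) = 110.7
  Q: 0 + 2(178.3) = 356.6

357 mol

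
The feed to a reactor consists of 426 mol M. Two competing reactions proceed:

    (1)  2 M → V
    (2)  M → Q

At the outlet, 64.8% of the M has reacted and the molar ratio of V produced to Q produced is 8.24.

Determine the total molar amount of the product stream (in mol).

Conversion of M: M consumed = 0.648 × 426 = 276 mol = 2ξ₁ + 1ξ₂.
Selectivity: 1ξ₁ / (1ξ₂) = 8.24 → ξ₁ = 8.24 ξ₂.
Substitute: (2·8.24 + 1) ξ₂ = 276 → ξ₂ = 15.79 mol, ξ₁ = 130.1 mol.
Outlet amounts (n = n₀ + Σ ν·ξ):
  M: 426 − 2(130.1) − 1(15.79) = 150
  V: 0 + 1(130.1) = 130.1
  Q: 0 + 1(15.79) = 15.79
Total out = 150 + 130.1 + 15.79 = 295.9 mol.

296 mol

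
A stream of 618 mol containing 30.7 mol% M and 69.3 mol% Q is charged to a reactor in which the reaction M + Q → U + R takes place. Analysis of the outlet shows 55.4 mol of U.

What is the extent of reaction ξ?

For U: n = n₀ + 1ξ → 55.4 = 0 + 1ξ, giving ξ = 55.4 mol.
Outlet amounts (n = n₀ + ν ξ):
  M: 189.7 − 1(55.4) = 134.3
  Q: 428.3 − 1(55.4) = 372.9
  U: 0 + 1(55.4) = 55.4
  R: 0 + 1(55.4) = 55.4

ξ = 55.4 mol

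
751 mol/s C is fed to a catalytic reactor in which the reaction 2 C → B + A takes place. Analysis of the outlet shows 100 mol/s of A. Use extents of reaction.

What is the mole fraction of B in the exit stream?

For A: n = n₀ + 1ξ → 100 = 0 + 1ξ, giving ξ = 100 mol/s.
Outlet amounts (n = n₀ + ν ξ):
  C: 751 − 2(100) = 551
  B: 0 + 1(100) = 100
  A: 0 + 1(100) = 100
Total out = 751 mol/s; y_B = 100 / 751 = 0.1332.

0.133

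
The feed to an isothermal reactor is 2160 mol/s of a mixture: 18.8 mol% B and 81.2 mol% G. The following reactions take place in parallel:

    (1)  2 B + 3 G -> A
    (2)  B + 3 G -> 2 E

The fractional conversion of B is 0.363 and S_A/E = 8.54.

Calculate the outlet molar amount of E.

Conversion of B: B consumed = 0.363 × 406.1 = 147.4 mol/s = 2ξ₁ + 1ξ₂.
Selectivity: 1ξ₁ / (2ξ₂) = 8.54 → ξ₁ = 17.08 ξ₂.
Substitute: (2·17.08 + 1) ξ₂ = 147.4 → ξ₂ = 4.192 mol/s, ξ₁ = 71.61 mol/s.
Outlet amounts (n = n₀ + Σ ν·ξ):
  B: 406.1 − 2(71.61) − 1(4.192) = 258.7
  G: 1754 − 3(71.61) − 3(4.192) = 1527
  A: 0 + 1(71.61) = 71.61
  E: 0 + 2(4.192) = 8.385

8.38 mol/s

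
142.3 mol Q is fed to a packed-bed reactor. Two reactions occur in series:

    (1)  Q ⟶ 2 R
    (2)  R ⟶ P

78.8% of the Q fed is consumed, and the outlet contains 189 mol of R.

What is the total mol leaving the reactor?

Conversion of Q: Q consumed = 1ξ₁ = 0.788 × 142.3 → ξ₁ = 112.1 mol.
R balance: n_R = 0 + 2ξ₁ − 1ξ₂ = 189 → ξ₂ = (2·112.1 − 189)/1 = 35.26 mol.
Outlet amounts (n = n₀ + Σ ν·ξ):
  Q: 142.3 − 1(112.1) = 30.17
  R: 0 + 2(112.1) − 1(35.26) = 189
  P: 0 + 1(35.26) = 35.26
Total out = 30.17 + 189 + 35.26 = 254.4 mol.

254 mol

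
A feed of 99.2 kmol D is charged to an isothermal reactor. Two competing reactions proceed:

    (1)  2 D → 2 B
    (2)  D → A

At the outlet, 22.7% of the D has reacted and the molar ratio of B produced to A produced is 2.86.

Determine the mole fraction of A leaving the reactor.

Conversion of D: D consumed = 0.227 × 99.2 = 22.52 kmol = 2ξ₁ + 1ξ₂.
Selectivity: 2ξ₁ / (1ξ₂) = 2.86 → ξ₁ = 1.43 ξ₂.
Substitute: (2·1.43 + 1) ξ₂ = 22.52 → ξ₂ = 5.834 kmol, ξ₁ = 8.342 kmol.
Outlet amounts (n = n₀ + Σ ν·ξ):
  D: 99.2 − 2(8.342) − 1(5.834) = 76.68
  B: 0 + 2(8.342) = 16.68
  A: 0 + 1(5.834) = 5.834
Total out = 99.2 kmol; y_A = 5.834 / 99.2 = 0.05881.

0.0588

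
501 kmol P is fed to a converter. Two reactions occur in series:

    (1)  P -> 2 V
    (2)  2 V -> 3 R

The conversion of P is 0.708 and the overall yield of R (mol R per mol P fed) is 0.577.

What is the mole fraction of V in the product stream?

Conversion of P: P consumed = 1ξ₁ = 0.708 × 501 → ξ₁ = 354.7 kmol.
Yield of R: 3ξ₂ / 501 = 0.577 → ξ₂ = 96.36 kmol.
Outlet amounts (n = n₀ + Σ ν·ξ):
  P: 501 − 1(354.7) = 146.3
  V: 0 + 2(354.7) − 2(96.36) = 516.7
  R: 0 + 3(96.36) = 289.1
Total out = 952.1 kmol; y_V = 516.7 / 952.1 = 0.5427.

0.543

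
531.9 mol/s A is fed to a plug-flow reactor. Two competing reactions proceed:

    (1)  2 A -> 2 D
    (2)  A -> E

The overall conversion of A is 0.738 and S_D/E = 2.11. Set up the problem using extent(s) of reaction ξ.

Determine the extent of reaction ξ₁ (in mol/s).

Conversion of A: A consumed = 0.738 × 531.9 = 392.5 mol/s = 2ξ₁ + 1ξ₂.
Selectivity: 2ξ₁ / (1ξ₂) = 2.11 → ξ₁ = 1.055 ξ₂.
Substitute: (2·1.055 + 1) ξ₂ = 392.5 → ξ₂ = 126.2 mol/s, ξ₁ = 133.2 mol/s.
Outlet amounts (n = n₀ + Σ ν·ξ):
  A: 531.9 − 2(133.2) − 1(126.2) = 139.4
  D: 0 + 2(133.2) = 266.3
  E: 0 + 1(126.2) = 126.2

ξ₁ = 133 mol/s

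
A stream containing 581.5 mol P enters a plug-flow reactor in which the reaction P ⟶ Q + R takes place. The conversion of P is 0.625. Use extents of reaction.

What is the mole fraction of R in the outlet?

P reacted = 0.625 × 581.5 = 363.4 mol; ν_P = −1, so ξ = 363.4/1 = 363.4 mol.
Outlet amounts (n = n₀ + ν ξ):
  P: 581.5 − 1(363.4) = 218.1
  Q: 0 + 1(363.4) = 363.4
  R: 0 + 1(363.4) = 363.4
Total out = 944.9 mol; y_R = 363.4 / 944.9 = 0.3846.

0.385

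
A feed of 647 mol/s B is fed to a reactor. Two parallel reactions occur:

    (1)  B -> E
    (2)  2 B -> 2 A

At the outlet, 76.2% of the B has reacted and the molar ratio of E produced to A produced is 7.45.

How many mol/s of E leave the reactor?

435 mol/s

Conversion of B: B consumed = 0.762 × 647 = 493 mol/s = 1ξ₁ + 2ξ₂.
Selectivity: 1ξ₁ / (2ξ₂) = 7.45 → ξ₁ = 14.9 ξ₂.
Substitute: (1·14.9 + 2) ξ₂ = 493 → ξ₂ = 29.17 mol/s, ξ₁ = 434.7 mol/s.
Outlet amounts (n = n₀ + Σ ν·ξ):
  B: 647 − 1(434.7) − 2(29.17) = 154
  E: 0 + 1(434.7) = 434.7
  A: 0 + 2(29.17) = 58.34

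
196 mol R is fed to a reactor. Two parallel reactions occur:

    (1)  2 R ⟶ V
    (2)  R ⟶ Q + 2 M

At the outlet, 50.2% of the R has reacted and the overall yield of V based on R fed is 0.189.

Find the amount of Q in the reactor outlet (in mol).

24.3 mol

Yield of V: 1ξ₁ / 196 = 0.189 → ξ₁ = 37.04 mol.
Conversion of R: 2ξ₁ + 1ξ₂ = 0.502 × 196 = 98.39 → ξ₂ = 24.3 mol.
Outlet amounts (n = n₀ + Σ ν·ξ):
  R: 196 − 2(37.04) − 1(24.3) = 97.61
  V: 0 + 1(37.04) = 37.04
  Q: 0 + 1(24.3) = 24.3
  M: 0 + 2(24.3) = 48.61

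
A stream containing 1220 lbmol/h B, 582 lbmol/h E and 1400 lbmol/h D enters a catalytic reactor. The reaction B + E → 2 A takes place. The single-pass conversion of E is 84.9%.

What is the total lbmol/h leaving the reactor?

E reacted = 0.849 × 582 = 494.1 lbmol/h; ν_E = −1, so ξ = 494.1/1 = 494.1 lbmol/h.
Outlet amounts (n = n₀ + ν ξ):
  B: 1220 − 1(494.1) = 725.9
  E: 582 − 1(494.1) = 87.88
  A: 0 + 2(494.1) = 988.2
  D: 1400 (inert)
Total out = 725.9 + 87.88 + 988.2 + 1400 = 3202 lbmol/h.

3200 lbmol/h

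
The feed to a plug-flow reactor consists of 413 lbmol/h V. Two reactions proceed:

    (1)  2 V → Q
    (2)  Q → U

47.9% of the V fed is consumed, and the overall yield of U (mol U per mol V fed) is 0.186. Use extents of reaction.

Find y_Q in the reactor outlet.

Conversion of V: V consumed = 2ξ₁ = 0.479 × 413 → ξ₁ = 98.91 lbmol/h.
Yield of U: 1ξ₂ / 413 = 0.186 → ξ₂ = 76.82 lbmol/h.
Outlet amounts (n = n₀ + Σ ν·ξ):
  V: 413 − 2(98.91) = 215.2
  Q: 0 + 1(98.91) − 1(76.82) = 22.1
  U: 0 + 1(76.82) = 76.82
Total out = 314.1 lbmol/h; y_Q = 22.1 / 314.1 = 0.07035.

0.0703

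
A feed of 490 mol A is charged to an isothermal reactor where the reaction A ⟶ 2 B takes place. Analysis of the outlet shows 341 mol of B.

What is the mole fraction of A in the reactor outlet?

For B: n = n₀ + 2ξ → 341 = 0 + 2ξ, giving ξ = 170.5 mol.
Outlet amounts (n = n₀ + ν ξ):
  A: 490 − 1(170.5) = 319.5
  B: 0 + 2(170.5) = 341
Total out = 660.5 mol; y_A = 319.5 / 660.5 = 0.4837.

0.484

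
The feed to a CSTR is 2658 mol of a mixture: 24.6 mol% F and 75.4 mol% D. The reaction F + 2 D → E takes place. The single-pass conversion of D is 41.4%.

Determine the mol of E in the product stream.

D reacted = 0.414 × 2004 = 829.7 mol; ν_D = −2, so ξ = 829.7/2 = 414.9 mol.
Outlet amounts (n = n₀ + ν ξ):
  F: 653.9 − 1(414.9) = 239
  D: 2004 − 2(414.9) = 1174
  E: 0 + 1(414.9) = 414.9

415 mol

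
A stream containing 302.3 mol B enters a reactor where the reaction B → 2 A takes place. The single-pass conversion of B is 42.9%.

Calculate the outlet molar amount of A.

259 mol

B reacted = 0.429 × 302.3 = 129.7 mol; ν_B = −1, so ξ = 129.7/1 = 129.7 mol.
Outlet amounts (n = n₀ + ν ξ):
  B: 302.3 − 1(129.7) = 172.6
  A: 0 + 2(129.7) = 259.4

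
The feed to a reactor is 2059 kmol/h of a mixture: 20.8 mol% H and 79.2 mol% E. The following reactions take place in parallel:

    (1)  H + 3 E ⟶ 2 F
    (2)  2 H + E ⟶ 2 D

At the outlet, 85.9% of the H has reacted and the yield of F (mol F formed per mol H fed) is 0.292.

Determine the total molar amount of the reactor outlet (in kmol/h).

Yield of F: 2ξ₁ / 428.3 = 0.292 → ξ₁ = 62.53 kmol/h.
Conversion of H: 1ξ₁ + 2ξ₂ = 0.859 × 428.3 = 367.9 → ξ₂ = 152.7 kmol/h.
Outlet amounts (n = n₀ + Σ ν·ξ):
  H: 428.3 − 1(62.53) − 2(152.7) = 60.39
  E: 1631 − 3(62.53) − 1(152.7) = 1290
  F: 0 + 2(62.53) = 125.1
  D: 0 + 2(152.7) = 305.4
Total out = 60.39 + 1290 + 125.1 + 305.4 = 1781 kmol/h.

1780 kmol/h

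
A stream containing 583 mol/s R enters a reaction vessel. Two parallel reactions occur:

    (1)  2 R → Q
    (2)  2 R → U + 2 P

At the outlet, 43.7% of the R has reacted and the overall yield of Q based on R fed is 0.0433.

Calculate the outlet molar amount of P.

204 mol/s

Yield of Q: 1ξ₁ / 583 = 0.0433 → ξ₁ = 25.24 mol/s.
Conversion of R: 2ξ₁ + 2ξ₂ = 0.437 × 583 = 254.8 → ξ₂ = 102.1 mol/s.
Outlet amounts (n = n₀ + Σ ν·ξ):
  R: 583 − 2(25.24) − 2(102.1) = 328.2
  Q: 0 + 1(25.24) = 25.24
  U: 0 + 1(102.1) = 102.1
  P: 0 + 2(102.1) = 204.3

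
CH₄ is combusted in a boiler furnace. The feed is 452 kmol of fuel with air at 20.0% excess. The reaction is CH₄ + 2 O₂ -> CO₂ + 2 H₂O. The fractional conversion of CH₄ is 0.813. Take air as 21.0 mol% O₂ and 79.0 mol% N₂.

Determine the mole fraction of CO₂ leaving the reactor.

Stoichiometric O₂ = 2 × 452 = 904 kmol; O₂ fed = 904 × 1.200 = 1085 kmol.
N₂ fed = 1085 × 79/21 = 4081 kmol.
Fuel reacted = 0.813 × 452 → ξ = 367.5 kmol.
Outlet (n = n₀ + ν ξ):
  CH₄: 452 − 1(367.5) = 84.52
  O₂: 1085 − 2(367.5) = 349.8
  N₂: 4081 (inert)
  CO₂: 0 + 1(367.5) = 367.5
  H₂O: 0 + 2(367.5) = 735
Total out = 5618 kmol; y_CO₂ = 367.5 / 5618 = 0.06541.

0.0654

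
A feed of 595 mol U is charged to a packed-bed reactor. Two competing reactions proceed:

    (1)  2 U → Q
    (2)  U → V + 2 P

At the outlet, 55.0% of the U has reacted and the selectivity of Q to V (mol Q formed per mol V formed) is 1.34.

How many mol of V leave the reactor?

88.9 mol

Conversion of U: U consumed = 0.55 × 595 = 327.2 mol = 2ξ₁ + 1ξ₂.
Selectivity: 1ξ₁ / (1ξ₂) = 1.34 → ξ₁ = 1.34 ξ₂.
Substitute: (2·1.34 + 1) ξ₂ = 327.2 → ξ₂ = 88.93 mol, ξ₁ = 119.2 mol.
Outlet amounts (n = n₀ + Σ ν·ξ):
  U: 595 − 2(119.2) − 1(88.93) = 267.8
  Q: 0 + 1(119.2) = 119.2
  V: 0 + 1(88.93) = 88.93
  P: 0 + 2(88.93) = 177.9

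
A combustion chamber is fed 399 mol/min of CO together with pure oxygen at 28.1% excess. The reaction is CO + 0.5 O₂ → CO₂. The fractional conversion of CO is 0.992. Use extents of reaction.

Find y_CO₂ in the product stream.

0.867

Stoichiometric O₂ = 0.5 × 399 = 199.5 mol/min; O₂ fed = 199.5 × 1.281 = 255.6 mol/min.
Fuel reacted = 0.992 × 399 → ξ = 395.8 mol/min.
Outlet (n = n₀ + ν ξ):
  CO: 399 − 1(395.8) = 3.192
  O₂: 255.6 − 0.5(395.8) = 57.66
  CO₂: 0 + 1(395.8) = 395.8
Total out = 456.7 mol/min; y_CO₂ = 395.8 / 456.7 = 0.8668.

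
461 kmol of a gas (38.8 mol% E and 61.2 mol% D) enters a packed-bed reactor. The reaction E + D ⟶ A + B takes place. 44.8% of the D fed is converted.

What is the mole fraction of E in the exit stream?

D reacted = 0.448 × 282.1 = 126.4 kmol; ν_D = −1, so ξ = 126.4/1 = 126.4 kmol.
Outlet amounts (n = n₀ + ν ξ):
  E: 178.9 − 1(126.4) = 52.47
  D: 282.1 − 1(126.4) = 155.7
  A: 0 + 1(126.4) = 126.4
  B: 0 + 1(126.4) = 126.4
Total out = 461 kmol; y_E = 52.47 / 461 = 0.1138.

0.114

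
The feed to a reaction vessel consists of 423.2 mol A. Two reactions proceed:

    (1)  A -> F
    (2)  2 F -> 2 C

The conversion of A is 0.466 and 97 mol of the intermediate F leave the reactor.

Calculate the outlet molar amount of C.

100 mol

Conversion of A: A consumed = 1ξ₁ = 0.466 × 423.2 → ξ₁ = 197.2 mol.
F balance: n_F = 0 + 1ξ₁ − 2ξ₂ = 97 → ξ₂ = (1·197.2 − 97)/2 = 50.11 mol.
Outlet amounts (n = n₀ + Σ ν·ξ):
  A: 423.2 − 1(197.2) = 226
  F: 0 + 1(197.2) − 2(50.11) = 97
  C: 0 + 2(50.11) = 100.2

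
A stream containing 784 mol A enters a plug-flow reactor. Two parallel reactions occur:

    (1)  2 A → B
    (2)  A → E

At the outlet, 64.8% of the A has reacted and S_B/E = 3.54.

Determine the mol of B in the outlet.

223 mol

Conversion of A: A consumed = 0.648 × 784 = 508 mol = 2ξ₁ + 1ξ₂.
Selectivity: 1ξ₁ / (1ξ₂) = 3.54 → ξ₁ = 3.54 ξ₂.
Substitute: (2·3.54 + 1) ξ₂ = 508 → ξ₂ = 62.88 mol, ξ₁ = 222.6 mol.
Outlet amounts (n = n₀ + Σ ν·ξ):
  A: 784 − 2(222.6) − 1(62.88) = 276
  B: 0 + 1(222.6) = 222.6
  E: 0 + 1(62.88) = 62.88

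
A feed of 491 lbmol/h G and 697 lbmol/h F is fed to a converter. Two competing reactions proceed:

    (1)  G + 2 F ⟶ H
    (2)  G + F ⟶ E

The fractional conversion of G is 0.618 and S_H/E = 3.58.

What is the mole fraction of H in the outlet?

0.366

Conversion of G: G consumed = 0.618 × 491 = 303.4 lbmol/h = 1ξ₁ + 1ξ₂.
Selectivity: 1ξ₁ / (1ξ₂) = 3.58 → ξ₁ = 3.58 ξ₂.
Substitute: (1·3.58 + 1) ξ₂ = 303.4 → ξ₂ = 66.25 lbmol/h, ξ₁ = 237.2 lbmol/h.
Outlet amounts (n = n₀ + Σ ν·ξ):
  G: 491 − 1(237.2) − 1(66.25) = 187.6
  F: 697 − 2(237.2) − 1(66.25) = 156.4
  H: 0 + 1(237.2) = 237.2
  E: 0 + 1(66.25) = 66.25
Total out = 647.4 lbmol/h; y_H = 237.2 / 647.4 = 0.3664.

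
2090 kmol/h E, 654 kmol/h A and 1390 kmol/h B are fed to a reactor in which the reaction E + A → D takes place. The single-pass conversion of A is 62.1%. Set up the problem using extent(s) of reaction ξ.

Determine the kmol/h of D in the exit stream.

A reacted = 0.621 × 654 = 406.1 kmol/h; ν_A = −1, so ξ = 406.1/1 = 406.1 kmol/h.
Outlet amounts (n = n₀ + ν ξ):
  E: 2090 − 1(406.1) = 1684
  A: 654 − 1(406.1) = 247.9
  D: 0 + 1(406.1) = 406.1
  B: 1390 (inert)

406 kmol/h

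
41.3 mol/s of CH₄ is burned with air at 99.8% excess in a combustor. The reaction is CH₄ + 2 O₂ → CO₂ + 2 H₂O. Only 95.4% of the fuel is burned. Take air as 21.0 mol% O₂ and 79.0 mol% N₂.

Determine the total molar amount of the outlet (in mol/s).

Stoichiometric O₂ = 2 × 41.3 = 82.6 mol/s; O₂ fed = 82.6 × 1.998 = 165 mol/s.
N₂ fed = 165 × 79/21 = 620.8 mol/s.
Fuel reacted = 0.954 × 41.3 → ξ = 39.4 mol/s.
Outlet (n = n₀ + ν ξ):
  CH₄: 41.3 − 1(39.4) = 1.9
  O₂: 165 − 2(39.4) = 86.23
  N₂: 620.8 (inert)
  CO₂: 0 + 1(39.4) = 39.4
  H₂O: 0 + 2(39.4) = 78.8
Total out = 1.9 + 86.23 + 620.8 + 39.4 + 78.8 = 827.2 mol/s.

827 mol/s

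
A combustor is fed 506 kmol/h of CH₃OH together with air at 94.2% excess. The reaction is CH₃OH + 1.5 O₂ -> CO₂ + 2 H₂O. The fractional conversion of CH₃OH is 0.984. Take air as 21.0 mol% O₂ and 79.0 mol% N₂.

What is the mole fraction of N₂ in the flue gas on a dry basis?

Stoichiometric O₂ = 1.5 × 506 = 759 kmol/h; O₂ fed = 759 × 1.942 = 1474 kmol/h.
N₂ fed = 1474 × 79/21 = 5545 kmol/h.
Fuel reacted = 0.984 × 506 → ξ = 497.9 kmol/h.
Outlet (n = n₀ + ν ξ):
  CH₃OH: 506 − 1(497.9) = 8.096
  O₂: 1474 − 1.5(497.9) = 727.1
  N₂: 5545 (inert)
  CO₂: 0 + 1(497.9) = 497.9
  H₂O: 0 + 2(497.9) = 995.8
Dry total = 6778 kmol/h; y_N₂ (dry) = 5545 / 6778 = 0.8181.

0.818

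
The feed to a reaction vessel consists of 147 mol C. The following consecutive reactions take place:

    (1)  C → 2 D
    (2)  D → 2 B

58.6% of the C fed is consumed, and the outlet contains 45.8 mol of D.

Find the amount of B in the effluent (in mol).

Conversion of C: C consumed = 1ξ₁ = 0.586 × 147 → ξ₁ = 86.14 mol.
D balance: n_D = 0 + 2ξ₁ − 1ξ₂ = 45.8 → ξ₂ = (2·86.14 − 45.8)/1 = 126.5 mol.
Outlet amounts (n = n₀ + Σ ν·ξ):
  C: 147 − 1(86.14) = 60.86
  D: 0 + 2(86.14) − 1(126.5) = 45.8
  B: 0 + 2(126.5) = 253

253 mol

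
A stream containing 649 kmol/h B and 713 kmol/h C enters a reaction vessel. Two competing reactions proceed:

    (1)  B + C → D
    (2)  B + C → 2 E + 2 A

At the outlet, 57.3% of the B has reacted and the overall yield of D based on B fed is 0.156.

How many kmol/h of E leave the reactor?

Yield of D: 1ξ₁ / 649 = 0.156 → ξ₁ = 101.2 kmol/h.
Conversion of B: 1ξ₁ + 1ξ₂ = 0.573 × 649 = 371.9 → ξ₂ = 270.6 kmol/h.
Outlet amounts (n = n₀ + Σ ν·ξ):
  B: 649 − 1(101.2) − 1(270.6) = 277.1
  C: 713 − 1(101.2) − 1(270.6) = 341.1
  D: 0 + 1(101.2) = 101.2
  E: 0 + 2(270.6) = 541.3
  A: 0 + 2(270.6) = 541.3

541 kmol/h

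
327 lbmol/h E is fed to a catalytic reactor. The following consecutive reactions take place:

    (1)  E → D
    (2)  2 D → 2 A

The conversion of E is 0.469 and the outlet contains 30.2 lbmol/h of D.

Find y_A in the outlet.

Conversion of E: E consumed = 1ξ₁ = 0.469 × 327 → ξ₁ = 153.4 lbmol/h.
D balance: n_D = 0 + 1ξ₁ − 2ξ₂ = 30.2 → ξ₂ = (1·153.4 − 30.2)/2 = 61.58 lbmol/h.
Outlet amounts (n = n₀ + Σ ν·ξ):
  E: 327 − 1(153.4) = 173.6
  D: 0 + 1(153.4) − 2(61.58) = 30.2
  A: 0 + 2(61.58) = 123.2
Total out = 327 lbmol/h; y_A = 123.2 / 327 = 0.3766.

0.377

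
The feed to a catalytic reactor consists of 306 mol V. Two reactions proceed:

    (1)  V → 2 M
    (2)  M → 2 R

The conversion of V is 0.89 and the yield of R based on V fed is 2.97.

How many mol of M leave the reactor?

Conversion of V: V consumed = 1ξ₁ = 0.89 × 306 → ξ₁ = 272.3 mol.
Yield of R: 2ξ₂ / 306 = 2.97 → ξ₂ = 454.4 mol.
Outlet amounts (n = n₀ + Σ ν·ξ):
  V: 306 − 1(272.3) = 33.66
  M: 0 + 2(272.3) − 1(454.4) = 90.27
  R: 0 + 2(454.4) = 908.8

90.3 mol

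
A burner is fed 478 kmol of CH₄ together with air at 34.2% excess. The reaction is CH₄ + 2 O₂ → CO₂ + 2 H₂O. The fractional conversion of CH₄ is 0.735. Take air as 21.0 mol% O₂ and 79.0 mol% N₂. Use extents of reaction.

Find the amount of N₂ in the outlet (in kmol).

Stoichiometric O₂ = 2 × 478 = 956 kmol; O₂ fed = 956 × 1.342 = 1283 kmol.
N₂ fed = 1283 × 79/21 = 4826 kmol.
Fuel reacted = 0.735 × 478 → ξ = 351.3 kmol.
Outlet (n = n₀ + ν ξ):
  CH₄: 478 − 1(351.3) = 126.7
  O₂: 1283 − 2(351.3) = 580.3
  N₂: 4826 (inert)
  CO₂: 0 + 1(351.3) = 351.3
  H₂O: 0 + 2(351.3) = 702.7

4830 kmol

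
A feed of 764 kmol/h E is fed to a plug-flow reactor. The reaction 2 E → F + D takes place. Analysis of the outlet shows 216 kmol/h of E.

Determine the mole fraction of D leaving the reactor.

0.359

For E: n = n₀ − 2ξ → 216 = 764 − 2ξ, giving ξ = 274 kmol/h.
Outlet amounts (n = n₀ + ν ξ):
  E: 764 − 2(274) = 216
  F: 0 + 1(274) = 274
  D: 0 + 1(274) = 274
Total out = 764 kmol/h; y_D = 274 / 764 = 0.3586.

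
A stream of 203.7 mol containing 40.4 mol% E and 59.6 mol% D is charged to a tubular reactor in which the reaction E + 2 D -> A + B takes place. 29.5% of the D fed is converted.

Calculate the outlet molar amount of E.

64.4 mol

D reacted = 0.295 × 121.4 = 35.81 mol; ν_D = −2, so ξ = 35.81/2 = 17.91 mol.
Outlet amounts (n = n₀ + ν ξ):
  E: 82.29 − 1(17.91) = 64.39
  D: 121.4 − 2(17.91) = 85.59
  A: 0 + 1(17.91) = 17.91
  B: 0 + 1(17.91) = 17.91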